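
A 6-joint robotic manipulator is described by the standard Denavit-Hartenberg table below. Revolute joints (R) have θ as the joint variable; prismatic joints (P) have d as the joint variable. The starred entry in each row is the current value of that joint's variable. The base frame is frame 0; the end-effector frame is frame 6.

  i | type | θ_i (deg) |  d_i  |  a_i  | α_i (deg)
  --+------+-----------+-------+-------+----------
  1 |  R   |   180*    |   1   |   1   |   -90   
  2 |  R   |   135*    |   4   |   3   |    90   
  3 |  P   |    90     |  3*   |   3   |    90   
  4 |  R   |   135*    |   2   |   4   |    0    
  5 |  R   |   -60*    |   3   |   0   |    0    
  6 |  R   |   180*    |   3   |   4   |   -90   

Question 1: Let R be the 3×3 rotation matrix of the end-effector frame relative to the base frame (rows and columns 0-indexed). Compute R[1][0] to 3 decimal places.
End-effector x-axis (col 0 of R) = (0.6830,0.2588,0.6830)
R[1][0] = 0.2588

0.259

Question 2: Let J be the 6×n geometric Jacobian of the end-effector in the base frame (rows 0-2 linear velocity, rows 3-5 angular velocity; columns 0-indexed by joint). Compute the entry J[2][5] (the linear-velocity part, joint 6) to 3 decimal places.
0.732

axis z_5 = (0.7071,-0.0000,-0.7071); lever o_n−o_5 = (4.8534,1.0353,0.6107)
cross product → J_v[:, 5] = (0.7321,-3.8637,0.7321)
J_ω[:, 5] = z_5
entry J[2][5] = 0.7321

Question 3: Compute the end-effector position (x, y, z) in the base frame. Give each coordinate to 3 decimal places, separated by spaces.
5.389 -3.136 -8.167

after link 1: o_1 = (-1.0000, 0.0000, 1.0000)
after link 2: o_2 = (1.1213, -4.0000, -1.1213)
after link 3: o_3 = (-1.0000, -7.0000, -3.2426)
after link 4: o_4 = (-1.5858, -4.1716, -6.6569)
after link 5: o_5 = (0.5355, -4.1716, -8.7782)
after link 6: o_6 = (5.3889, -3.1363, -8.1674)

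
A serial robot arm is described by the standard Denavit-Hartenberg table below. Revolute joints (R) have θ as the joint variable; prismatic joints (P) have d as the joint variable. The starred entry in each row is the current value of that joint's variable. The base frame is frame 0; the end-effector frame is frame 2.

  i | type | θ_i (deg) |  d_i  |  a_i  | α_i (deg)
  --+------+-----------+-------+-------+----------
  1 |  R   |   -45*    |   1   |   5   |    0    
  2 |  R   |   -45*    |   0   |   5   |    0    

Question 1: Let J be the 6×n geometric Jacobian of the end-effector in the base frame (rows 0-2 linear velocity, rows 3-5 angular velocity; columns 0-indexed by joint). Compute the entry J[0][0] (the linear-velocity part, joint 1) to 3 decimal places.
axis z_0 = ẑ; lever o_n−o_0 = (3.5355,-8.5355,1.0000)
cross product → J_v[:, 0] = (8.5355,3.5355,-0.0000)
J_ω[:, 0] = z_0
entry J[0][0] = 8.5355

8.536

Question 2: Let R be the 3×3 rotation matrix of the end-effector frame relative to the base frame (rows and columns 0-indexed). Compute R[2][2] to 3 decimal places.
End-effector z-axis (col 2 of R) = (0.0000,0.0000,1.0000)
R[2][2] = 1.0000

1.000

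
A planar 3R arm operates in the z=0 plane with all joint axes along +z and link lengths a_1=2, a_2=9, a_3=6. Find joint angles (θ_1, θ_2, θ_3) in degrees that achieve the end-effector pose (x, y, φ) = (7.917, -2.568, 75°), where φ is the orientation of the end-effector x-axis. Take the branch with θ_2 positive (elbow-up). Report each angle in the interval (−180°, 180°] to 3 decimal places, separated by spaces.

wrist centre = target − a_3·(cos φ, sin φ) = (6.3641, -8.3636)
cos θ_2 = (110.4506−2²−9²)/(2·2·9) = 0.7070; θ_2 = 45.0117° (elbow-up)
β = atan2(-8.3636,6.3641) = -52.7314°; ψ = atan2(6.3653,8.3627) = 37.2767°
θ_1 = β − ψ = -90.0081°
θ_3 = φ − θ_1 − θ_2 = 119.9963° (wrapped to (-180°,180°])

-90.008 45.012 119.996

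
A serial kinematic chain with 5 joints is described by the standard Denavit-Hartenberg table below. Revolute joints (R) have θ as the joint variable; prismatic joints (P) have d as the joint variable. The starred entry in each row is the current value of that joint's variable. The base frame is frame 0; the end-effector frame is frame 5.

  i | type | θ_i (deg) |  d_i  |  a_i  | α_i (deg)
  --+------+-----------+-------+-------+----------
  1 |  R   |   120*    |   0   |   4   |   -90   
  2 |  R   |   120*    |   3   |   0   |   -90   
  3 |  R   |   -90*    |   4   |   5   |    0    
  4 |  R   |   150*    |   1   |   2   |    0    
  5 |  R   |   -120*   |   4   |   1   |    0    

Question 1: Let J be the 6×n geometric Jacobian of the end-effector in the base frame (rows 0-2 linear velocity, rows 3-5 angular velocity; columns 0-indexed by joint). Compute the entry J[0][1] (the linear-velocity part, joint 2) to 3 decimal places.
axis z_1 = (-0.8660,-0.5000,0.0000); lever o_n−o_1 = (-1.9061,-10.9665,3.2010)
cross product → J_v[:, 1] = (-1.6005,2.7721,8.5442)
J_ω[:, 1] = z_1
entry J[0][1] = -1.6005

-1.600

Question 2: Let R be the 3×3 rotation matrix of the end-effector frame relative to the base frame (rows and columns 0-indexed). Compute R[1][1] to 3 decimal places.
End-effector y-axis (col 1 of R) = (0.6495,-0.1250,-0.7500)
R[1][1] = -0.1250

-0.125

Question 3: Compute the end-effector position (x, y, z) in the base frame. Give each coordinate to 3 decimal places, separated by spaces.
after link 1: o_1 = (-2.0000, 3.4641, 0.0000)
after link 2: o_2 = (-4.5981, 1.9641, 0.0000)
after link 3: o_3 = (-7.1962, -3.5359, 2.0000)
after link 4: o_4 = (-5.0131, -3.8529, 1.6340)
after link 5: o_5 = (-3.9061, -7.5024, 3.2010)

-3.906 -7.502 3.201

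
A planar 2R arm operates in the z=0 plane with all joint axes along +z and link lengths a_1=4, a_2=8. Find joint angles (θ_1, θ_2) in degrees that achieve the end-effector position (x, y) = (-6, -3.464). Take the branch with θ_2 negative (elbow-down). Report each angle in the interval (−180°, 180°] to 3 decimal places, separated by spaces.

-60.000 -120.001

cos θ_2 = (47.9993−4²−8²)/(2·4·8) = -0.5000; θ_2 = -120.0007° (elbow-down)
β = atan2(-3.4640,-6.0000) = -150.0007°; ψ = atan2(-6.9282,-0.0001) = -90.0007°
θ_1 = β − ψ = -60.0000°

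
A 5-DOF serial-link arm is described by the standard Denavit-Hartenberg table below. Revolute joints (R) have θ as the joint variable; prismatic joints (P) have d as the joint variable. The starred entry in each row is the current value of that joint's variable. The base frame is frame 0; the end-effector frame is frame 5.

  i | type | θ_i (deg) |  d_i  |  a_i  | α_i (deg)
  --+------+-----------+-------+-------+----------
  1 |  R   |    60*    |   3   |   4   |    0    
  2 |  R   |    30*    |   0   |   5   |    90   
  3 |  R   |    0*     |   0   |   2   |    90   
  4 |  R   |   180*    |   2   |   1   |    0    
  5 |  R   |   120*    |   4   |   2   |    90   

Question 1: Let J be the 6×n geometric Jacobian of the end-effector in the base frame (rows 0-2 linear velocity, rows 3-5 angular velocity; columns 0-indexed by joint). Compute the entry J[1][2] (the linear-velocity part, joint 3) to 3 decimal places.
axis z_2 = (1.0000,-0.0000,0.0000); lever o_n−o_2 = (-1.7321,2.0000,-6.0000)
cross product → J_v[:, 2] = (0.0000,6.0000,2.0000)
J_ω[:, 2] = z_2
entry J[1][2] = 6.0000

6.000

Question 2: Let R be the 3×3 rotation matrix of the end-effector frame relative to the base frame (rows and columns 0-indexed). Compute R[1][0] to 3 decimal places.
0.500

End-effector x-axis (col 0 of R) = (-0.8660,0.5000,-0.0000)
R[1][0] = 0.5000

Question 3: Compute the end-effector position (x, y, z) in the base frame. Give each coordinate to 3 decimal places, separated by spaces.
after link 1: o_1 = (2.0000, 3.4641, 3.0000)
after link 2: o_2 = (2.0000, 8.4641, 3.0000)
after link 3: o_3 = (2.0000, 10.4641, 3.0000)
after link 4: o_4 = (2.0000, 9.4641, 1.0000)
after link 5: o_5 = (0.2679, 10.4641, -3.0000)

0.268 10.464 -3.000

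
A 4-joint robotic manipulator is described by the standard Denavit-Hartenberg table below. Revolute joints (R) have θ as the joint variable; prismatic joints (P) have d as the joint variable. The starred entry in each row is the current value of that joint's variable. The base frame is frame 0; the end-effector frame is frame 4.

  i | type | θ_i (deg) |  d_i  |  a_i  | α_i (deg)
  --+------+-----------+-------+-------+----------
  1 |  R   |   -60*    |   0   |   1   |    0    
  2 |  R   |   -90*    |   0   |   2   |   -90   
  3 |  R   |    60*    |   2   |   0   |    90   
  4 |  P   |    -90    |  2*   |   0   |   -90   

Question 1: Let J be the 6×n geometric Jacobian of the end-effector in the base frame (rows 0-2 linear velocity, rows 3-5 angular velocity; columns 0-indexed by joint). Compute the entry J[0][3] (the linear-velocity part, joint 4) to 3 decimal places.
prismatic axis z_3 = (-0.7500,-0.4330,0.5000)
J_v[:, 3] = z_3; J_ω[:, 3] = (0,0,0)
entry J[0][3] = -0.7500

-0.750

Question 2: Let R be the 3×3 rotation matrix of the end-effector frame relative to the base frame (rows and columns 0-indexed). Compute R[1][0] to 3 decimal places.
End-effector x-axis (col 0 of R) = (-0.5000,0.8660,-0.0000)
R[1][0] = 0.8660

0.866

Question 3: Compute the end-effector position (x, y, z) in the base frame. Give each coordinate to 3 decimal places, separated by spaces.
-1.732 -4.464 1.000

after link 1: o_1 = (0.5000, -0.8660, 0.0000)
after link 2: o_2 = (-1.2321, -1.8660, 0.0000)
after link 3: o_3 = (-0.2321, -3.5981, 0.0000)
after link 4: o_4 = (-1.7321, -4.4641, 1.0000)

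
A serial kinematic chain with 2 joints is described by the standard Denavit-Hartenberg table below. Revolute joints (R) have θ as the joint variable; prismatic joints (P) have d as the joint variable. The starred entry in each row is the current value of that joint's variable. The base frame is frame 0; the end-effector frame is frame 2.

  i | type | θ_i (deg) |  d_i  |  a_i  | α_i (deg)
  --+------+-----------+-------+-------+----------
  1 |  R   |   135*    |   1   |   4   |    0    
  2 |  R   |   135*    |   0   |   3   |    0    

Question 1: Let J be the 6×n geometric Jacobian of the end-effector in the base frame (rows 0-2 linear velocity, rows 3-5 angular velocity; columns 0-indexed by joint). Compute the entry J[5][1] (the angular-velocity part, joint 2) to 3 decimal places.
axis z_1 = (0.0000,0.0000,1.0000); lever o_n−o_1 = (-0.0000,-3.0000,0.0000)
cross product → J_v[:, 1] = (3.0000,-0.0000,0.0000)
J_ω[:, 1] = z_1
entry J[5][1] = 1.0000

1.000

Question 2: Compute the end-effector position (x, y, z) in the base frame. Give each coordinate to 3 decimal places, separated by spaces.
after link 1: o_1 = (-2.8284, 2.8284, 1.0000)
after link 2: o_2 = (-2.8284, -0.1716, 1.0000)

-2.828 -0.172 1.000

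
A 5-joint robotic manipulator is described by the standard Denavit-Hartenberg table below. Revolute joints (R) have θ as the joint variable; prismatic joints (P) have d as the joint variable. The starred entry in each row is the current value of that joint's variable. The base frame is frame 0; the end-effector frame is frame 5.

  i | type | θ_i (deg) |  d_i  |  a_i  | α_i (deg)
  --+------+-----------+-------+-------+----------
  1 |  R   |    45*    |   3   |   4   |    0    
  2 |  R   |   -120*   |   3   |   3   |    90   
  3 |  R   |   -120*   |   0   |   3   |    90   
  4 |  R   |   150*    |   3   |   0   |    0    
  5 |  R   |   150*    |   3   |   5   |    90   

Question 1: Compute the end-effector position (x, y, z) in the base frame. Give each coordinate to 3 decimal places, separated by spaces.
after link 1: o_1 = (2.8284, 2.8284, 3.0000)
after link 2: o_2 = (3.6049, -0.0694, 6.0000)
after link 3: o_3 = (3.2167, 1.3795, 3.4019)
after link 4: o_4 = (2.5442, 3.8891, 4.9019)
after link 5: o_5 = (5.7309, 8.7268, 4.2369)

5.731 8.727 4.237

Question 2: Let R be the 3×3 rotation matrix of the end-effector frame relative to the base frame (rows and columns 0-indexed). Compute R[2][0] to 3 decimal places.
End-effector x-axis (col 0 of R) = (0.7718,0.4656,-0.4330)
R[2][0] = -0.4330

-0.433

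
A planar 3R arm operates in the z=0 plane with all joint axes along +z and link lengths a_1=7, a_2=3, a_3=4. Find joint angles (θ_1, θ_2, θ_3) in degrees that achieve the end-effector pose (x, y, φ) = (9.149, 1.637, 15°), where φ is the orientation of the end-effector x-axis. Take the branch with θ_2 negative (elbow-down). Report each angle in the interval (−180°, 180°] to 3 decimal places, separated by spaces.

29.993 -135.010 120.017

wrist centre = target − a_3·(cos φ, sin φ) = (5.2853, 0.6017)
cos θ_2 = (28.2964−7²−3²)/(2·7·3) = -0.7072; θ_2 = -135.0098° (elbow-down)
β = atan2(0.6017,5.2853) = 6.4951°; ψ = atan2(-2.1210,4.8783) = -23.4981°
θ_1 = β − ψ = 29.9932°
θ_3 = φ − θ_1 − θ_2 = 120.0167° (wrapped to (-180°,180°])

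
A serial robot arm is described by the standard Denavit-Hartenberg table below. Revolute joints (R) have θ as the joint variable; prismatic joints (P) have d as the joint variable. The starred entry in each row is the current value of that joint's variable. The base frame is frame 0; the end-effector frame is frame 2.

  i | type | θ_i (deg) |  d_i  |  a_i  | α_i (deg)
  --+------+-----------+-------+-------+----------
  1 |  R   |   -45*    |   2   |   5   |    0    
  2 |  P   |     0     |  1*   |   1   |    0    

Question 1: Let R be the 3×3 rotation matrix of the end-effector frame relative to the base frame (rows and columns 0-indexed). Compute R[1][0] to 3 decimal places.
End-effector x-axis (col 0 of R) = (0.7071,-0.7071,0.0000)
R[1][0] = -0.7071

-0.707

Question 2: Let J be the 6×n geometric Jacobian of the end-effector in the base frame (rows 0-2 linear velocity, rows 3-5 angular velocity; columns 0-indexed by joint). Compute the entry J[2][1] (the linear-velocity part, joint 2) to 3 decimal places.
1.000

prismatic axis z_1 = (0.0000,0.0000,1.0000)
J_v[:, 1] = z_1; J_ω[:, 1] = (0,0,0)
entry J[2][1] = 1.0000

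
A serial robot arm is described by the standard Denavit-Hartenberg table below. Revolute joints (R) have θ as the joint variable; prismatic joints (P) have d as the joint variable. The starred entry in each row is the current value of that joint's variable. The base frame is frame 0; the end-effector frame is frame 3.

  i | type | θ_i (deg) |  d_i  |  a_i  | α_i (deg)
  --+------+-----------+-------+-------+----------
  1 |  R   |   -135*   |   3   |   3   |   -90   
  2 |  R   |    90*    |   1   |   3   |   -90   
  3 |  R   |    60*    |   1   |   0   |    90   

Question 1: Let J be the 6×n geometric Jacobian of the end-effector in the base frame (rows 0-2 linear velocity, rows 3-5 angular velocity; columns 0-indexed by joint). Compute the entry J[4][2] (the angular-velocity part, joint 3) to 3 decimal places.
0.707

axis z_2 = (0.7071,0.7071,-0.0000); lever o_n−o_2 = (0.7071,0.7071,-0.0000)
cross product → J_v[:, 2] = (-0.0000,0.0000,-0.0000)
J_ω[:, 2] = z_2
entry J[4][2] = 0.7071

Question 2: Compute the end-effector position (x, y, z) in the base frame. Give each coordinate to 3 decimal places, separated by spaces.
-0.707 -2.121 0.000

after link 1: o_1 = (-2.1213, -2.1213, 3.0000)
after link 2: o_2 = (-1.4142, -2.8284, 0.0000)
after link 3: o_3 = (-0.7071, -2.1213, 0.0000)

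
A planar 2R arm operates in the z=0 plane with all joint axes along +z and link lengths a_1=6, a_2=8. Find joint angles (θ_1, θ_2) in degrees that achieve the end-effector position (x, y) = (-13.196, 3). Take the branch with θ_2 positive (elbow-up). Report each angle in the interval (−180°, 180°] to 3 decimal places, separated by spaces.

149.997 30.005

cos θ_2 = (183.1344−6²−8²)/(2·6·8) = 0.8660; θ_2 = 30.0048° (elbow-up)
β = atan2(3.0000,-13.1960) = 167.1920°; ψ = atan2(4.0006,12.9279) = 17.1949°
θ_1 = β − ψ = 149.9971°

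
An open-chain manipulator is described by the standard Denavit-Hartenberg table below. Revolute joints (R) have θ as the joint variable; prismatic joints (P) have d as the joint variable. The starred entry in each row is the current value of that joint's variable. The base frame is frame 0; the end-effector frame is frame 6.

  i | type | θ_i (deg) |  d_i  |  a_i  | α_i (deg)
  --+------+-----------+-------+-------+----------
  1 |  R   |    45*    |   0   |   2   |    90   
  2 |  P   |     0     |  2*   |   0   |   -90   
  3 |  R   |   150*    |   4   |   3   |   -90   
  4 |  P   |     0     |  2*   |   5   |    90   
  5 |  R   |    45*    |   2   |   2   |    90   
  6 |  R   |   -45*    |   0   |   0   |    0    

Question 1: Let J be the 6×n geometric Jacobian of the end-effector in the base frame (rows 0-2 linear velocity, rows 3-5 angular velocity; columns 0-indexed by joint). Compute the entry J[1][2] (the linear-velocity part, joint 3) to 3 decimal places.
axis z_2 = (0.0000,0.0000,1.0000); lever o_n−o_2 = (-8.2098,-5.7345,6.0000)
cross product → J_v[:, 2] = (5.7345,-8.2098,0.0000)
J_ω[:, 2] = z_2
entry J[1][2] = -8.2098

-8.210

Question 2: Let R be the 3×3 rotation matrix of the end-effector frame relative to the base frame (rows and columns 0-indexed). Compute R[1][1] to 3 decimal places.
End-effector y-axis (col 1 of R) = (-0.3536,-0.6124,0.7071)
R[1][1] = -0.6124

-0.612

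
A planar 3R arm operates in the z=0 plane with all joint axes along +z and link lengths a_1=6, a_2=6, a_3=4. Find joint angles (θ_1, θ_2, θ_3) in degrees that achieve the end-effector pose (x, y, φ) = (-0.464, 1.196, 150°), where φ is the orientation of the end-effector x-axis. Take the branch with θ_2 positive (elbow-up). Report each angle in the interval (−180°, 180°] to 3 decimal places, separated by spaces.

wrist centre = target − a_3·(cos φ, sin φ) = (3.0001, -0.8040)
cos θ_2 = (9.6470−6²−6²)/(2·6·6) = -0.8660; θ_2 = 149.9986° (elbow-up)
β = atan2(-0.8040,3.0001) = -15.0022°; ψ = atan2(3.0001,0.8039) = 74.9993°
θ_1 = β − ψ = -90.0016°
θ_3 = φ − θ_1 − θ_2 = 90.0029° (wrapped to (-180°,180°])

-90.002 149.999 90.003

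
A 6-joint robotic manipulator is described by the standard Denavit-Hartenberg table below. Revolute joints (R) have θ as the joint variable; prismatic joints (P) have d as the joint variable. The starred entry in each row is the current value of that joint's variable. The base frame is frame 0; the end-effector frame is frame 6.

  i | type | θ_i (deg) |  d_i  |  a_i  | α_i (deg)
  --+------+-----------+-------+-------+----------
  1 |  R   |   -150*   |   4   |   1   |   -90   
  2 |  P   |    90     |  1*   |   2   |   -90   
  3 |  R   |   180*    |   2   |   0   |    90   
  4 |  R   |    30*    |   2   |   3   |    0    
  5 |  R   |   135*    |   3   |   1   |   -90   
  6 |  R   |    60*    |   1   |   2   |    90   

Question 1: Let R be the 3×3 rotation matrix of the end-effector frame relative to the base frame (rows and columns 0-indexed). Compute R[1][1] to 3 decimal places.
End-effector y-axis (col 1 of R) = (-0.8365,-0.4830,-0.2588)
R[1][1] = -0.4830

-0.483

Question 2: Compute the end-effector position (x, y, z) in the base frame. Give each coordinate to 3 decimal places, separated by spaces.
after link 1: o_1 = (-0.8660, -0.5000, 4.0000)
after link 2: o_2 = (-0.3660, -1.3660, 2.0000)
after link 3: o_3 = (1.3660, -0.3660, 2.0000)
after link 4: o_4 = (1.6651, 2.1160, 4.5981)
after link 5: o_5 = (0.3892, 4.8435, 3.6322)
after link 6: o_6 = (0.6429, 2.9900, 2.4074)

0.643 2.990 2.407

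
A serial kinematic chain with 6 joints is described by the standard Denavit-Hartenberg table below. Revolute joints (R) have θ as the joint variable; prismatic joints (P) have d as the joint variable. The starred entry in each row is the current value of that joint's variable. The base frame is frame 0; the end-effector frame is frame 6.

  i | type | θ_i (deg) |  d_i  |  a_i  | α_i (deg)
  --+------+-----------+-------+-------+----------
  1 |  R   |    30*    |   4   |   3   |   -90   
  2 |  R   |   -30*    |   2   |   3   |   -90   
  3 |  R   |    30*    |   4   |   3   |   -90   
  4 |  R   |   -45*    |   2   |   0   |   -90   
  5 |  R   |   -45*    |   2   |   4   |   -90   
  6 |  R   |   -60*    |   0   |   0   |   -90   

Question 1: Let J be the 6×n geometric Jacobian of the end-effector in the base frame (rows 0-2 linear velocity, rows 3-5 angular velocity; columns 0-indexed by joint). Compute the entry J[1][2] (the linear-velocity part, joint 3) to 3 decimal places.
-5.919

axis z_2 = (0.4330,0.2500,-0.8660); lever o_n−o_2 = (8.0355,-3.8924,-2.4011)
cross product → J_v[:, 2] = (-3.9712,-5.9193,-3.6943)
J_ω[:, 2] = z_2
entry J[1][2] = -5.9193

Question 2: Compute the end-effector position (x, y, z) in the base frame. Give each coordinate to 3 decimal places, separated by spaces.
after link 1: o_1 = (2.5981, 1.5000, 4.0000)
after link 2: o_2 = (3.8481, 4.5311, 5.5000)
after link 3: o_3 = (8.2787, 5.3571, 3.3349)
after link 4: o_4 = (8.3947, 3.4240, 2.8349)
after link 5: o_5 = (11.8836, 0.6387, 3.0989)
after link 6: o_6 = (11.8836, 0.6387, 3.0989)

11.884 0.639 3.099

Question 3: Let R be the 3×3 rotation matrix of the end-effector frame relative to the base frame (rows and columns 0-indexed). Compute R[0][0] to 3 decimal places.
0.639

End-effector x-axis (col 0 of R) = (0.6393,-0.4823,0.5989)
R[0][0] = 0.6393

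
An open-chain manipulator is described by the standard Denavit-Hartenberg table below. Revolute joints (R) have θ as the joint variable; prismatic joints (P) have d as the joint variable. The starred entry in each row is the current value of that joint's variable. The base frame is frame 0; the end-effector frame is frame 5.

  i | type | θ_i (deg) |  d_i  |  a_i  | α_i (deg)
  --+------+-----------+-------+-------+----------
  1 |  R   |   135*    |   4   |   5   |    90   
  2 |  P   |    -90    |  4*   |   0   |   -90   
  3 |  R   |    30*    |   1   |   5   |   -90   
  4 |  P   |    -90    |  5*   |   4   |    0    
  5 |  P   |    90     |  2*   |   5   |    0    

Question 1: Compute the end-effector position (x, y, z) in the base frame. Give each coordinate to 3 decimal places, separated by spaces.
-12.065 2.077 -1.160

after link 1: o_1 = (-3.5355, 3.5355, 4.0000)
after link 2: o_2 = (-0.7071, 6.3640, 4.0000)
after link 3: o_3 = (-3.1820, 5.3033, -0.3301)
after link 4: o_4 = (-9.0723, 5.0699, 2.1699)
after link 5: o_5 = (-12.0648, 2.0774, -1.1603)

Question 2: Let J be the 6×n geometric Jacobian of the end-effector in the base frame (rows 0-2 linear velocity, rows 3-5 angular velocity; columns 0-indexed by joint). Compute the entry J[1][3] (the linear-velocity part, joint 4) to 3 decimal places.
prismatic axis z_3 = (-0.6124,-0.6124,0.5000)
J_v[:, 3] = z_3; J_ω[:, 3] = (0,0,0)
entry J[1][3] = -0.6124

-0.612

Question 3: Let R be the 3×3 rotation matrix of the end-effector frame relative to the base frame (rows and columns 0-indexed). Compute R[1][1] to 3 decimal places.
-0.707

End-effector y-axis (col 1 of R) = (0.7071,-0.7071,-0.0000)
R[1][1] = -0.7071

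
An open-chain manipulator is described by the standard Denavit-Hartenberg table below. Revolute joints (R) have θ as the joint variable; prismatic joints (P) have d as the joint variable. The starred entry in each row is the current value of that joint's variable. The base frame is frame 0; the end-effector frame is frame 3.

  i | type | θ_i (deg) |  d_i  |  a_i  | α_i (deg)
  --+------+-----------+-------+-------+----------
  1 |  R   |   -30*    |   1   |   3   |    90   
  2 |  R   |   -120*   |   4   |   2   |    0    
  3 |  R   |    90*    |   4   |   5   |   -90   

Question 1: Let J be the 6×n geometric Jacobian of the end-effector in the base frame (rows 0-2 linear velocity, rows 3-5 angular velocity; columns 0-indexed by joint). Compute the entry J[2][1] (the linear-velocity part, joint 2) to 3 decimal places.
axis z_1 = (-0.5000,-0.8660,0.0000); lever o_n−o_1 = (-1.1160,-8.5933,-4.2321)
cross product → J_v[:, 1] = (3.6651,-2.1160,3.3301)
J_ω[:, 1] = z_1
entry J[2][1] = 3.3301

3.330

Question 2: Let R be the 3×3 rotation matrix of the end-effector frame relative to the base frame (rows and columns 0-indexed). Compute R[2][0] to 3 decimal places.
End-effector x-axis (col 0 of R) = (0.7500,-0.4330,-0.5000)
R[2][0] = -0.5000

-0.500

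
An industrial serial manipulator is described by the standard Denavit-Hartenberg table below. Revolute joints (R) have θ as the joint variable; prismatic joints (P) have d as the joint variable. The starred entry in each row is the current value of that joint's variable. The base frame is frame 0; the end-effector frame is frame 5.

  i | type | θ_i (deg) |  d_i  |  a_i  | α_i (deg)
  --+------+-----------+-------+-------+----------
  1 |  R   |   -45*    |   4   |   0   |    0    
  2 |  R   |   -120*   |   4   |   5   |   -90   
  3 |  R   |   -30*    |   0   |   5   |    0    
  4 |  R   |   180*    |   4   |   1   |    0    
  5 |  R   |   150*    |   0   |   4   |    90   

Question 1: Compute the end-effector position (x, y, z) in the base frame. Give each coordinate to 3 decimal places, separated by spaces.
after link 1: o_1 = (0.0000, 0.0000, 4.0000)
after link 2: o_2 = (-4.8296, -1.2941, 8.0000)
after link 3: o_3 = (-9.0122, -2.4148, 10.5000)
after link 4: o_4 = (-7.1404, -6.0544, 10.0000)
after link 5: o_5 = (-9.0723, -6.5720, 13.4641)

-9.072 -6.572 13.464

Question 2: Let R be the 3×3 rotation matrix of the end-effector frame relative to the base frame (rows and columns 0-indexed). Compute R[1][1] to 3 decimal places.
End-effector y-axis (col 1 of R) = (0.2588,-0.9659,0.0000)
R[1][1] = -0.9659

-0.966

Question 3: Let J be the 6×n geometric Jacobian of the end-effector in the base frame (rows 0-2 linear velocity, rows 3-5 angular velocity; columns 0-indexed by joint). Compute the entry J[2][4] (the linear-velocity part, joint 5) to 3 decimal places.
axis z_4 = (0.2588,-0.9659,0.0000); lever o_n−o_4 = (-1.9319,-0.5176,3.4641)
cross product → J_v[:, 4] = (-3.3461,-0.8966,-2.0000)
J_ω[:, 4] = z_4
entry J[2][4] = -2.0000

-2.000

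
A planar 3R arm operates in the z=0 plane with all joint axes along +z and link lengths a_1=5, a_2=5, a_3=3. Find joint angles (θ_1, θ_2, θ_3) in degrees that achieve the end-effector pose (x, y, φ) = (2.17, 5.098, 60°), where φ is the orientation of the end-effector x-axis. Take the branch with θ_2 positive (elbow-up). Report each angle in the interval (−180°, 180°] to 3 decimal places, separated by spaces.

wrist centre = target − a_3·(cos φ, sin φ) = (0.6700, 2.4999)
cos θ_2 = (6.6985−5²−5²)/(2·5·5) = -0.8660; θ_2 = 150.0005° (elbow-up)
β = atan2(2.4999,0.6700) = 74.9968°; ψ = atan2(2.5000,0.6699) = 75.0002°
θ_1 = β − ψ = -0.0034°
θ_3 = φ − θ_1 − θ_2 = -89.9971° (wrapped to (-180°,180°])

-0.003 150.000 -89.997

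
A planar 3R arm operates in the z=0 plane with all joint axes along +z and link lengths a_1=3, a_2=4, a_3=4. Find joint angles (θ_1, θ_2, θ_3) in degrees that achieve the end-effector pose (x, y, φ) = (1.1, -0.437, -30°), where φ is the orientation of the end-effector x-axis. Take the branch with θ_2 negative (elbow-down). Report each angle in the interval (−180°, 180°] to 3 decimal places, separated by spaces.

-126.949 -134.992 -128.059

wrist centre = target − a_3·(cos φ, sin φ) = (-2.3641, 1.5630)
cos θ_2 = (8.0319−3²−4²)/(2·3·4) = -0.7070; θ_2 = -134.9915° (elbow-down)
β = atan2(1.5630,-2.3641) = 146.5298°; ψ = atan2(-2.8288,0.1720) = -86.5208°
θ_1 = β − ψ = 233.0505°
θ_3 = φ − θ_1 − θ_2 = -128.0590° (wrapped to (-180°,180°])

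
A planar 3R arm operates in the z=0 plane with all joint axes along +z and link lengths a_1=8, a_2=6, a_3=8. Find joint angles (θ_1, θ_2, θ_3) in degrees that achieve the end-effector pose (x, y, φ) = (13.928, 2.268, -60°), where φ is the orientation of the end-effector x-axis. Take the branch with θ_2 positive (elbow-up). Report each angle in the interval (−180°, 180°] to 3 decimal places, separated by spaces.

wrist centre = target − a_3·(cos φ, sin φ) = (9.9280, 9.1962)
cos θ_2 = (183.1353−8²−6²)/(2·8·6) = 0.8660; θ_2 = 30.0037° (elbow-up)
β = atan2(9.1962,9.9280) = 42.8086°; ψ = atan2(3.0003,13.1960) = 12.8094°
θ_1 = β − ψ = 29.9992°
θ_3 = φ − θ_1 − θ_2 = -120.0029° (wrapped to (-180°,180°])

29.999 30.004 -120.003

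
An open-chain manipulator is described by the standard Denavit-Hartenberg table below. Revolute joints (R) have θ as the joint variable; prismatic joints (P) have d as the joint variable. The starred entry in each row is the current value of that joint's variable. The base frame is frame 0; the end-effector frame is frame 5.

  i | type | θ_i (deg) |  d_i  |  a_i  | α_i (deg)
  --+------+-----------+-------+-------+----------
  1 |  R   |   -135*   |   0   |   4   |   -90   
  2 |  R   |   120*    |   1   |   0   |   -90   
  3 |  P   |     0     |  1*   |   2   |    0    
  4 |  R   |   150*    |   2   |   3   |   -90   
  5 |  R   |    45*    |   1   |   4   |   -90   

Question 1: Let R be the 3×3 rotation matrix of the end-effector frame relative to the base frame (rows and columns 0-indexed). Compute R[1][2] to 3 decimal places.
End-effector z-axis (col 2 of R) = (0.0335,-0.4665,-0.8839)
R[1][2] = -0.4665

-0.467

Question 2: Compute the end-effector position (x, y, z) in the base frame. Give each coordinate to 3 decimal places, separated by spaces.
-4.719 -3.236 3.158

after link 1: o_1 = (-2.8284, -2.8284, 0.0000)
after link 2: o_2 = (-2.1213, -3.5355, 0.0000)
after link 3: o_3 = (-0.8018, -2.2161, -1.2321)
after link 4: o_4 = (-1.5563, -0.8492, 2.0179)
after link 5: o_5 = (-4.7188, -3.2364, 3.1581)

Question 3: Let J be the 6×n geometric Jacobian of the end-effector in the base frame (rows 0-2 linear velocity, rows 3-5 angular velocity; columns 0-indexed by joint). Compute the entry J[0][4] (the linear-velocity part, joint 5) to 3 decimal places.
axis z_4 = (0.4356,-0.7891,0.4330); lever o_n−o_4 = (-3.1625,-2.3872,1.1401)
cross product → J_v[:, 4] = (0.1340,-1.8660,-3.5355)
J_ω[:, 4] = z_4
entry J[0][4] = 0.1340

0.134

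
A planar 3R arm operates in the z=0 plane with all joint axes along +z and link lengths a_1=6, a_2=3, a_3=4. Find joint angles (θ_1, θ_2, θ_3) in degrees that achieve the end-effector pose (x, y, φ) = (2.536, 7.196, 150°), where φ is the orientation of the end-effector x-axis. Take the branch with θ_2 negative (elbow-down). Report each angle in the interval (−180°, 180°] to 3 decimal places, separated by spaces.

59.999 -60.001 150.002

wrist centre = target − a_3·(cos φ, sin φ) = (6.0001, 5.1960)
cos θ_2 = (62.9996−6²−3²)/(2·6·3) = 0.5000; θ_2 = -60.0007° (elbow-down)
β = atan2(5.1960,6.0001) = 40.8921°; ψ = atan2(-2.5981,7.5000) = -19.1068°
θ_1 = β − ψ = 59.9989°
θ_3 = φ − θ_1 − θ_2 = 150.0018° (wrapped to (-180°,180°])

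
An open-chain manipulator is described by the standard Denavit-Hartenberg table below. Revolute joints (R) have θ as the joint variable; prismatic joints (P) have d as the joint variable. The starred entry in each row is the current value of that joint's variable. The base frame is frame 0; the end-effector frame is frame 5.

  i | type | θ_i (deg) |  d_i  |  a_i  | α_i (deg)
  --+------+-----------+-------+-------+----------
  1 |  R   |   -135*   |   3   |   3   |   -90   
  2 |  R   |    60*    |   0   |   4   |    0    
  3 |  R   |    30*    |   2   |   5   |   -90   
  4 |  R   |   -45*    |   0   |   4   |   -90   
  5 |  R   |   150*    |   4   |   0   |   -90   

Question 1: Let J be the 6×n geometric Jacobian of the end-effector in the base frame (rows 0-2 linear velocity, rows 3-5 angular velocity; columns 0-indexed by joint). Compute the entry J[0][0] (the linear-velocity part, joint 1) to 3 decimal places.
axis z_0 = ẑ; lever o_n−o_0 = (-2.1213,-4.9497,-11.1210)
cross product → J_v[:, 0] = (4.9497,-2.1213,0.0000)
J_ω[:, 0] = z_0
entry J[0][0] = 4.9497

4.950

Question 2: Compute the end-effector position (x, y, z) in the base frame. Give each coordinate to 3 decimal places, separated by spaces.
after link 1: o_1 = (-2.1213, -2.1213, 3.0000)
after link 2: o_2 = (-3.5355, -3.5355, -0.4641)
after link 3: o_3 = (-2.1213, -4.9497, -5.4641)
after link 4: o_4 = (-0.1213, -6.9497, -8.2925)
after link 5: o_5 = (-2.1213, -4.9497, -11.1210)

-2.121 -4.950 -11.121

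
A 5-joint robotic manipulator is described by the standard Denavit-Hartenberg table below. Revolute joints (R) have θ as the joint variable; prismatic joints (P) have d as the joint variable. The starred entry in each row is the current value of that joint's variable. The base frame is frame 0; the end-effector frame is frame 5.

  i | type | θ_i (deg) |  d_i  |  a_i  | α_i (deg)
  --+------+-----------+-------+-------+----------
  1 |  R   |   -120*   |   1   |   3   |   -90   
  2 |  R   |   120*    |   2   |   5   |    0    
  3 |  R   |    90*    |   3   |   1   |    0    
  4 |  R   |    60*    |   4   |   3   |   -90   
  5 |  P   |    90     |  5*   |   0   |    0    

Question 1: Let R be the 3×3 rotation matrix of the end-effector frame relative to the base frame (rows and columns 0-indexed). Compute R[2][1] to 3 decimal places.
End-effector y-axis (col 1 of R) = (-0.0000,-0.0000,-1.0000)
R[2][1] = -1.0000

-1.000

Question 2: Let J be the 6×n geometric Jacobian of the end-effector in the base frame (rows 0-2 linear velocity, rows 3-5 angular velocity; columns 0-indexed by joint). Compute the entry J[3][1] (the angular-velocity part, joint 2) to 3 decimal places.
0.866

axis z_1 = (0.8660,-0.5000,0.0000); lever o_n−o_1 = (6.9772,-5.9151,-0.8301)
cross product → J_v[:, 1] = (0.4151,0.7189,-1.6340)
J_ω[:, 1] = z_1
entry J[3][1] = 0.8660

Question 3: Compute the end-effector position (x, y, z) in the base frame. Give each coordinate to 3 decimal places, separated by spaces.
5.477 -8.513 0.170

after link 1: o_1 = (-1.5000, -2.5981, 1.0000)
after link 2: o_2 = (1.4821, -1.4330, -3.3301)
after link 3: o_3 = (4.5131, -2.1830, -2.8301)
after link 4: o_4 = (7.9772, -4.1830, 0.1699)
after link 5: o_5 = (5.4772, -8.5131, 0.1699)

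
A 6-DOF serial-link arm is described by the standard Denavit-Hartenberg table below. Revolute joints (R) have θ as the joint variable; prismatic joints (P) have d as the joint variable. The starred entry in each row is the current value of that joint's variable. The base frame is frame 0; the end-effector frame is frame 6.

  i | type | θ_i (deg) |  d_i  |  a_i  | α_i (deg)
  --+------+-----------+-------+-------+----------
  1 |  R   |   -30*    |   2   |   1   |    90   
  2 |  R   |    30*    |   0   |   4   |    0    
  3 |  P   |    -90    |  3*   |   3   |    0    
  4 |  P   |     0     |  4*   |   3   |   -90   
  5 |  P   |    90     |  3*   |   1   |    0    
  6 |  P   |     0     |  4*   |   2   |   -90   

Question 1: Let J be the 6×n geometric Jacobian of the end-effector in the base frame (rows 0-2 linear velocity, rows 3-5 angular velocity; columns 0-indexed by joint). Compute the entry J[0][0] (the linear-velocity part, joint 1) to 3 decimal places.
10.227

axis z_0 = ẑ; lever o_n−o_0 = (9.7141,-10.2272,2.3038)
cross product → J_v[:, 0] = (10.2272,9.7141,-0.0000)
J_ω[:, 0] = z_0
entry J[0][0] = 10.2272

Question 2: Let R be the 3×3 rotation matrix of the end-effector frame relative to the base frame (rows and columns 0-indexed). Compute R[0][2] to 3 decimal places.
End-effector z-axis (col 2 of R) = (-0.4330,0.2500,0.8660)
R[0][2] = -0.4330

-0.433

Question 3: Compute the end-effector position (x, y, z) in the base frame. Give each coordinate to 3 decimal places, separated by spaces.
9.714 -10.227 2.304

after link 1: o_1 = (0.8660, -0.5000, 2.0000)
after link 2: o_2 = (3.8660, -2.2321, 4.0000)
after link 3: o_3 = (3.6651, -5.5801, 1.4019)
after link 4: o_4 = (2.9641, -9.7942, -1.1962)
after link 5: o_5 = (5.7141, -10.2272, 0.3038)
after link 6: o_6 = (9.7141, -10.2272, 2.3038)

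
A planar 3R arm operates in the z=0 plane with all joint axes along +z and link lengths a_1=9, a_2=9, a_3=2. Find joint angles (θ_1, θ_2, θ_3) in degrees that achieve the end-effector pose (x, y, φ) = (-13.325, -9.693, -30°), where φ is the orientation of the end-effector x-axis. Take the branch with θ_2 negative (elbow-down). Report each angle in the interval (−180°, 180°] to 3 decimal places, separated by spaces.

wrist centre = target − a_3·(cos φ, sin φ) = (-15.0571, -8.6930)
cos θ_2 = (302.2830−9²−9²)/(2·9·9) = 0.8659; θ_2 = -30.0093° (elbow-down)
β = atan2(-8.6930,-15.0571) = -150.0005°; ψ = atan2(-4.5013,16.7935) = -15.0046°
θ_1 = β − ψ = -134.9959°
θ_3 = φ − θ_1 − θ_2 = 135.0052° (wrapped to (-180°,180°])

-134.996 -30.009 135.005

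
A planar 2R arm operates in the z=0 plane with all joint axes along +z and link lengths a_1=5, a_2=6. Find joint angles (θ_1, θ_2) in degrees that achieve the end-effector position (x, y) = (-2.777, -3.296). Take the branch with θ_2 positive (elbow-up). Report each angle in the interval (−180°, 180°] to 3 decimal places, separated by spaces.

cos θ_2 = (18.5753−5²−6²)/(2·5·6) = -0.7071; θ_2 = 134.9976° (elbow-up)
β = atan2(-3.2960,-2.7770) = -130.1154°; ψ = atan2(4.2428,0.7575) = 79.8768°
θ_1 = β − ψ = -209.9921°

150.008 134.998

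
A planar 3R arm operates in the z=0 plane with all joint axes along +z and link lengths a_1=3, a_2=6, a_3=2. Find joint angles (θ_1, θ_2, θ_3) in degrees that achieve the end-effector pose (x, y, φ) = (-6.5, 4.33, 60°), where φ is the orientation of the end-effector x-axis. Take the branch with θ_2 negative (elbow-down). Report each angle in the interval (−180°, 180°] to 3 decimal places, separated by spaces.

wrist centre = target − a_3·(cos φ, sin φ) = (-7.5000, 2.5979)
cos θ_2 = (62.9993−3²−6²)/(2·3·6) = 0.5000; θ_2 = -60.0012° (elbow-down)
β = atan2(2.5979,-7.5000) = 160.8943°; ψ = atan2(-5.1962,5.9999) = -40.8943°
θ_1 = β − ψ = 201.7885°
θ_3 = φ − θ_1 − θ_2 = -81.7873° (wrapped to (-180°,180°])

-158.211 -60.001 -81.787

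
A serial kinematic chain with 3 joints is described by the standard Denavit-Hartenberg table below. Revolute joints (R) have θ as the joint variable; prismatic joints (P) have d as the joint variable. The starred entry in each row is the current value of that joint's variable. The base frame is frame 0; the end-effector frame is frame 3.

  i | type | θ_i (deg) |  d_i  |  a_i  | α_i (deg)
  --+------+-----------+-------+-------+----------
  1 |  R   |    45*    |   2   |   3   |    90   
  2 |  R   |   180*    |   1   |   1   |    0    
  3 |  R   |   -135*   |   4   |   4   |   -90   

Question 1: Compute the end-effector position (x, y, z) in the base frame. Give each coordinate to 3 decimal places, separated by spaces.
6.950 -0.121 4.828

after link 1: o_1 = (2.1213, 2.1213, 2.0000)
after link 2: o_2 = (2.1213, 0.7071, 2.0000)
after link 3: o_3 = (6.9497, -0.1213, 4.8284)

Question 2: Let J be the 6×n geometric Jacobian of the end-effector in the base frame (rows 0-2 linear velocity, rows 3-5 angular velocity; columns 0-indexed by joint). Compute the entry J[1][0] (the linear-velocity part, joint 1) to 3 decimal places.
6.950

axis z_0 = ẑ; lever o_n−o_0 = (6.9497,-0.1213,4.8284)
cross product → J_v[:, 0] = (0.1213,6.9497,-0.0000)
J_ω[:, 0] = z_0
entry J[1][0] = 6.9497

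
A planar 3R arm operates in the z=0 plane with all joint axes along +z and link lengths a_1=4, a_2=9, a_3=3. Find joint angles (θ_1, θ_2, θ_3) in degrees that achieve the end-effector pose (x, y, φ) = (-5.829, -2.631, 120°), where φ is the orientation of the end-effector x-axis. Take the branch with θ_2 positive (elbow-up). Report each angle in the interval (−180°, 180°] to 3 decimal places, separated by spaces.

wrist centre = target − a_3·(cos φ, sin φ) = (-4.3290, -5.2291)
cos θ_2 = (46.0835−4²−9²)/(2·4·9) = -0.7072; θ_2 = 135.0054° (elbow-up)
β = atan2(-5.2291,-4.3290) = -129.6204°; ψ = atan2(6.3634,-2.3646) = 110.3846°
θ_1 = β − ψ = -240.0050°
θ_3 = φ − θ_1 − θ_2 = -135.0005° (wrapped to (-180°,180°])

119.995 135.005 -135.000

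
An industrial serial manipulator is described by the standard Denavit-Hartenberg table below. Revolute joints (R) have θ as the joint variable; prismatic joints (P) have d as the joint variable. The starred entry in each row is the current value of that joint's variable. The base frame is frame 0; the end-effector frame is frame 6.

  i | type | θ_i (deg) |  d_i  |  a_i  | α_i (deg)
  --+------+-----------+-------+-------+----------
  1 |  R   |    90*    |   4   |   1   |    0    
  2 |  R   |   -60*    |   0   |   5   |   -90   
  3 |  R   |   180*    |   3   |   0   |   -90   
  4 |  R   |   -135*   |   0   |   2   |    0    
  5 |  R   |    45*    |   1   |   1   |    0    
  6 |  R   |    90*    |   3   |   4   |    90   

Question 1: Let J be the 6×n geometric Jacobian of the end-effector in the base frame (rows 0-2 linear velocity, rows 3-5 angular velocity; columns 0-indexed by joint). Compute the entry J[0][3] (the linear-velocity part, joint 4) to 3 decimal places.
axis z_3 = (-0.0000,-0.0000,1.0000); lever o_n−o_3 = (-3.4465,0.7979,4.0000)
cross product → J_v[:, 3] = (-0.7979,-3.4465,-0.0000)
J_ω[:, 3] = z_3
entry J[0][3] = -0.7979

-0.798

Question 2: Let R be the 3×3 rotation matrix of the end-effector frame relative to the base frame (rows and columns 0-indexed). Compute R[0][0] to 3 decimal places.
End-effector x-axis (col 0 of R) = (-0.8660,-0.5000,-0.0000)
R[0][0] = -0.8660

-0.866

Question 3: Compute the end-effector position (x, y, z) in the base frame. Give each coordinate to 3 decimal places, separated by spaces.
-0.616 6.896 8.000

after link 1: o_1 = (0.0000, 1.0000, 4.0000)
after link 2: o_2 = (4.3301, 3.5000, 4.0000)
after link 3: o_3 = (2.8301, 6.0981, 4.0000)
after link 4: o_4 = (3.3478, 8.0299, 4.0000)
after link 5: o_5 = (2.8478, 8.8960, 5.0000)
after link 6: o_6 = (-0.6163, 6.8960, 8.0000)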